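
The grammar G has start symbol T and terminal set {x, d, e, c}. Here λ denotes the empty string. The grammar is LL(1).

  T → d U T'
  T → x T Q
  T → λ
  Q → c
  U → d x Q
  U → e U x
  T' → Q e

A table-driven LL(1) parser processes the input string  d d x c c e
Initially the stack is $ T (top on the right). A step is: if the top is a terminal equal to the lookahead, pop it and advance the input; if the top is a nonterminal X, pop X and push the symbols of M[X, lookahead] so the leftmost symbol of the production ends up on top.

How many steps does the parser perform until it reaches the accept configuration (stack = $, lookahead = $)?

step 1: stack=$ T  input=d d x c c e $  — expand T → d U T'
step 2: stack=$ T' U d  input=d d x c c e $  — match d
step 3: stack=$ T' U  input=d x c c e $  — expand U → d x Q
step 4: stack=$ T' Q x d  input=d x c c e $  — match d
step 5: stack=$ T' Q x  input=x c c e $  — match x
step 6: stack=$ T' Q  input=c c e $  — expand Q → c
step 7: stack=$ T' c  input=c c e $  — match c
step 8: stack=$ T'  input=c e $  — expand T' → Q e
step 9: stack=$ e Q  input=c e $  — expand Q → c
step 10: stack=$ e c  input=c e $  — match c
step 11: stack=$ e  input=e $  — match e
Accept reached after 11 steps.

11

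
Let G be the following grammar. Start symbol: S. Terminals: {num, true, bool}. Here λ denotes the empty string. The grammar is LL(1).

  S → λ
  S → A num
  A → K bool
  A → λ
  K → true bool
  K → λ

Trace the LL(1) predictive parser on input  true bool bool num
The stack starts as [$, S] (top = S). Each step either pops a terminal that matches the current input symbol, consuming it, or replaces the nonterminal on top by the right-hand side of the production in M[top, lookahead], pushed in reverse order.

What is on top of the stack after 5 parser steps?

bool

step 1: stack=$ S  input=true bool bool num $  — expand S → A num
step 2: stack=$ num A  input=true bool bool num $  — expand A → K bool
step 3: stack=$ num bool K  input=true bool bool num $  — expand K → true bool
step 4: stack=$ num bool bool true  input=true bool bool num $  — match true
step 5: stack=$ num bool bool  input=bool bool num $  — match bool
Stack after step 5: $ num bool (top = bool).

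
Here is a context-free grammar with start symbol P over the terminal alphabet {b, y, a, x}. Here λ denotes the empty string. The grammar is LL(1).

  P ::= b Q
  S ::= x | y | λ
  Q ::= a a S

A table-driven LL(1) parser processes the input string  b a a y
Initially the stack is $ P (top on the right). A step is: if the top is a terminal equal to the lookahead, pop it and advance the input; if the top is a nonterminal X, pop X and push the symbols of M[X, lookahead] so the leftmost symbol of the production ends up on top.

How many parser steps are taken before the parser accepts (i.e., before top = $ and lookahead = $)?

7

     Stack    Input      Action
  1  $ P      b a a y $  expand P ::= b Q
  2  $ Q b    b a a y $  match b
  3  $ Q      a a y $    expand Q ::= a a S
  4  $ S a a  a a y $    match a
  5  $ S a    a y $      match a
  6  $ S      y $        expand S ::= y
  7  $ y      y $        match y
Accept reached after 7 steps.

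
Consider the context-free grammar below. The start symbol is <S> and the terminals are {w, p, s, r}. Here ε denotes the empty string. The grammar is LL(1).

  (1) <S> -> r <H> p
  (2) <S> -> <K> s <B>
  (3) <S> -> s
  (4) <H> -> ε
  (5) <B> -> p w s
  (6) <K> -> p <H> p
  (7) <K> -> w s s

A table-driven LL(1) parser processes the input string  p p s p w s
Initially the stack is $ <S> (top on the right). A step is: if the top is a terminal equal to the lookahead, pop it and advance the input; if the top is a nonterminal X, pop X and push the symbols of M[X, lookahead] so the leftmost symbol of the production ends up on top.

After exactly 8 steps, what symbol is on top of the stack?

     Stack            Input          Action
  1  $ <S>            p p s p w s $  expand <S> -> <K> s <B>
  2  $ <B> s <K>      p p s p w s $  expand <K> -> p <H> p
  3  $ <B> s p <H> p  p p s p w s $  match p
  4  $ <B> s p <H>    p s p w s $    expand <H> -> ε
  5  $ <B> s p        p s p w s $    match p
  6  $ <B> s          s p w s $      match s
  7  $ <B>            p w s $        expand <B> -> p w s
  8  $ s w p          p w s $        match p
Stack after step 8: $ s w (top = w).

w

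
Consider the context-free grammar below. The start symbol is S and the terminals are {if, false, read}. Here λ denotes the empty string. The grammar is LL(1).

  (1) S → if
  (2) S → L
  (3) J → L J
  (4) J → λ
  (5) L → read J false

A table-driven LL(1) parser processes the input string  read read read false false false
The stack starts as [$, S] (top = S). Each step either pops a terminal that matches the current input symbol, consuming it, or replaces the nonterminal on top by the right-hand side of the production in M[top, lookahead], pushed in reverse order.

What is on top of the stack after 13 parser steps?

step 1: stack=$ S  input=read read read false false false $  — expand S → L
step 2: stack=$ L  input=read read read false false false $  — expand L → read J false
step 3: stack=$ false J read  input=read read read false false false $  — match read
step 4: stack=$ false J  input=read read false false false $  — expand J → L J
step 5: stack=$ false J L  input=read read false false false $  — expand L → read J false
step 6: stack=$ false J false J read  input=read read false false false $  — match read
step 7: stack=$ false J false J  input=read false false false $  — expand J → L J
step 8: stack=$ false J false J L  input=read false false false $  — expand L → read J false
step 9: stack=$ false J false J false J read  input=read false false false $  — match read
step 10: stack=$ false J false J false J  input=false false false $  — expand J → λ
step 11: stack=$ false J false J false  input=false false false $  — match false
step 12: stack=$ false J false J  input=false false $  — expand J → λ
step 13: stack=$ false J false  input=false false $  — match false
Stack after step 13: $ false J (top = J).

J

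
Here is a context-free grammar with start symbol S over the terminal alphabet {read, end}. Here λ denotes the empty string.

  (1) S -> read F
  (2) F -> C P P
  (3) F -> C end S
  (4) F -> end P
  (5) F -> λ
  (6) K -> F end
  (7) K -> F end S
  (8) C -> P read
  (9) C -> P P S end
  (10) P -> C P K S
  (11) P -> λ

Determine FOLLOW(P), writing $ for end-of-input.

{$, end, read}

FIRST(S) = {read}
FIRST(F) = {λ, end, read}  (via C P P, C end S)
FIRST(K) = {end, read}  (via F end, F end S)
FIRST(C) = {read}  (via P read, P P S end)
FIRST(P) = {λ, read}  (via C P K S)
FOLLOW(S) includes $ since S is the start symbol.
FOLLOW(K): in P->C P K S, K is followed by S with FIRST {read}. Thus FOLLOW(K) = {read}.
FOLLOW(S): in F->C end S, the suffix after S is empty, so FOLLOW(S) ⊇ FOLLOW(F) = {$, end, read}; in K->F end S, the suffix after S is empty, so FOLLOW(S) ⊇ FOLLOW(K) = {read}; in C->P P S end, S is followed by end with FIRST {end}; in P->C P K S, the suffix after S is empty, so FOLLOW(S) ⊇ FOLLOW(P) = {$, end, read}. Thus FOLLOW(S) = {$, end, read}.
FOLLOW(F): in S->read F, the suffix after F is empty, so FOLLOW(F) ⊇ FOLLOW(S) = {$, end, read}; in K->F end, F is followed by end with FIRST {end}; in K->F end S, F is followed by end S with FIRST {end}. Thus FOLLOW(F) = {$, end, read}.
FOLLOW(C): in F->C P P, C is followed by P P with FIRST {λ, read}; in F->C P P, the suffix after C is nullable, so FOLLOW(C) ⊇ FOLLOW(F) = {$, end, read}; in F->C end S, C is followed by end S with FIRST {end}; in P->C P K S, C is followed by P K S with FIRST {end, read}. Thus FOLLOW(C) = {$, end, read}.
FOLLOW(P): in F->C P P (occurrence 1), P is followed by P with FIRST {λ, read}; in F->C P P (occurrence 1), the suffix after P is nullable, so FOLLOW(P) ⊇ FOLLOW(F) = {$, end, read}; in F->C P P (occurrence 2), the suffix after P is empty, so FOLLOW(P) ⊇ FOLLOW(F) = {$, end, read}; in F->end P, the suffix after P is empty, so FOLLOW(P) ⊇ FOLLOW(F) = {$, end, read}; in C->P read, P is followed by read with FIRST {read}; in C->P P S end (occurrence 1), P is followed by P S end with FIRST {read}; in C->P P S end (occurrence 2), P is followed by S end with FIRST {read}; in P->C P K S, P is followed by K S with FIRST {end, read}. Thus FOLLOW(P) = {$, end, read}.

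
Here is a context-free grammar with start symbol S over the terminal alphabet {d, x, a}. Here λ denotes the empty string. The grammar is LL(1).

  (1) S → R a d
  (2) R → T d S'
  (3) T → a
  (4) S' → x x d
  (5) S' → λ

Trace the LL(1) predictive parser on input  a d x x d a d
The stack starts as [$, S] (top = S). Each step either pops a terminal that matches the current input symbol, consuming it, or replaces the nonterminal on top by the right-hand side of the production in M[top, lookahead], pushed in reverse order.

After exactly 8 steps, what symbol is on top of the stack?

d

step 1: stack=$ S  input=a d x x d a d $  — expand S → R a d
step 2: stack=$ d a R  input=a d x x d a d $  — expand R → T d S'
step 3: stack=$ d a S' d T  input=a d x x d a d $  — expand T → a
step 4: stack=$ d a S' d a  input=a d x x d a d $  — match a
step 5: stack=$ d a S' d  input=d x x d a d $  — match d
step 6: stack=$ d a S'  input=x x d a d $  — expand S' → x x d
step 7: stack=$ d a d x x  input=x x d a d $  — match x
step 8: stack=$ d a d x  input=x d a d $  — match x
Stack after step 8: $ d a d (top = d).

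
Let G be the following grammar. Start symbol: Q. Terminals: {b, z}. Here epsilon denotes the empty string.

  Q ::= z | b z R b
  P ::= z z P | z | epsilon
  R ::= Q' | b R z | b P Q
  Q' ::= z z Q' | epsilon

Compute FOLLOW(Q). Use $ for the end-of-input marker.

FIRST(Q) = {b, z}
FIRST(P) = {epsilon, z}
FIRST(Q') = {epsilon, z}
FIRST(R) = {epsilon, b, z}  (via Q')
FOLLOW(Q) includes $ since Q is the start symbol.
FOLLOW(P): in P::=z z P, the suffix after P is empty (adds nothing new); in R::=b P Q, P is followed by Q with FIRST {b, z}. Thus FOLLOW(P) = {b, z}.
FOLLOW(R): in Q::=b z R b, R is followed by b with FIRST {b}; in R::=b R z, R is followed by z with FIRST {z}. Thus FOLLOW(R) = {b, z}.
FOLLOW(Q): in R::=b P Q, the suffix after Q is empty, so FOLLOW(Q) ⊇ FOLLOW(R) = {b, z}. Thus FOLLOW(Q) = {$, b, z}.
FOLLOW(Q'): in R::=Q', the suffix after Q' is empty, so FOLLOW(Q') ⊇ FOLLOW(R) = {b, z}; in Q'::=z z Q', the suffix after Q' is empty (adds nothing new). Thus FOLLOW(Q') = {b, z}.

{$, b, z}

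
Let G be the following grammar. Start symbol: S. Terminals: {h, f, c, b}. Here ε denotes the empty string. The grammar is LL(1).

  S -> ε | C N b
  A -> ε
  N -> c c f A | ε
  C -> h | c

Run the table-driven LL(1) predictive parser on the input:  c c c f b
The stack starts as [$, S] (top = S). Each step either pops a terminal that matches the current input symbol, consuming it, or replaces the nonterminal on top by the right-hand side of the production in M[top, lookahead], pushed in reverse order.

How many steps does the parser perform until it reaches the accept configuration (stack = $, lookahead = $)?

9

     Stack        Input        Action
  1  $ S          c c c f b $  expand S -> C N b
  2  $ b N C      c c c f b $  expand C -> c
  3  $ b N c      c c c f b $  match c
  4  $ b N        c c f b $    expand N -> c c f A
  5  $ b A f c c  c c f b $    match c
  6  $ b A f c    c f b $      match c
  7  $ b A f      f b $        match f
  8  $ b A        b $          expand A -> ε
  9  $ b          b $          match b
Accept reached after 9 steps.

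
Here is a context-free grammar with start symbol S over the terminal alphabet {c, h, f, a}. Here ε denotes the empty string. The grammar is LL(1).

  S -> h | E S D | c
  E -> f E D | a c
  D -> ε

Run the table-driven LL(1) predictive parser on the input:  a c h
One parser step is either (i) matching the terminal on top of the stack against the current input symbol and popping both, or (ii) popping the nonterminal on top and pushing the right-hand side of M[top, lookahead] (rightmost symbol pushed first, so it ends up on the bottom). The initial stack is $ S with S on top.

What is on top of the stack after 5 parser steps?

h

step 1: stack=$ S  input=a c h $  — expand S -> E S D
step 2: stack=$ D S E  input=a c h $  — expand E -> a c
step 3: stack=$ D S c a  input=a c h $  — match a
step 4: stack=$ D S c  input=c h $  — match c
step 5: stack=$ D S  input=h $  — expand S -> h
Stack after step 5: $ D h (top = h).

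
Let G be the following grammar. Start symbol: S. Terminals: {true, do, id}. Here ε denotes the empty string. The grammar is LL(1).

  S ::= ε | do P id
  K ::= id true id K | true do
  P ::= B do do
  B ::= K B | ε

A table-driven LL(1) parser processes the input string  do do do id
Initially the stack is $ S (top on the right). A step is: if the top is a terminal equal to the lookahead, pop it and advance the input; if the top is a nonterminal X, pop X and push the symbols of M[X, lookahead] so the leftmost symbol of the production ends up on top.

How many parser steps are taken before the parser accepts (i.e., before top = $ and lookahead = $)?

     Stack         Input          Action
  1  $ S           do do do id $  expand S ::= do P id
  2  $ id P do     do do do id $  match do
  3  $ id P        do do id $     expand P ::= B do do
  4  $ id do do B  do do id $     expand B ::= ε
  5  $ id do do    do do id $     match do
  6  $ id do       do id $        match do
  7  $ id          id $           match id
Accept reached after 7 steps.

7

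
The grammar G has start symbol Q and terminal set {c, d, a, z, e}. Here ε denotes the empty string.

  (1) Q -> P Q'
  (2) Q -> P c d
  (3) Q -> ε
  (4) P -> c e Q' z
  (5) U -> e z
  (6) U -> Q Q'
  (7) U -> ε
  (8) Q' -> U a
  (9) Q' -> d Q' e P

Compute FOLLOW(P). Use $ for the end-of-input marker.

FIRST(P) = {c}
FIRST(Q) = {ε, c}  (via P Q', P c d)
FIRST(U) = {ε, a, c, d, e}  (via Q Q')
FIRST(Q') = {a, c, d, e}  (via U a)
FOLLOW(Q) includes $ since Q is the start symbol.
FOLLOW(Q): in U->Q Q', Q is followed by Q' with FIRST {a, c, d, e}. Thus FOLLOW(Q) = {$, a, c, d, e}.
FOLLOW(U): in Q'->U a, U is followed by a with FIRST {a}. Thus FOLLOW(U) = {a}.
FOLLOW(Q'): in Q->P Q', the suffix after Q' is empty, so FOLLOW(Q') ⊇ FOLLOW(Q) = {$, a, c, d, e}; in P->c e Q' z, Q' is followed by z with FIRST {z}; in U->Q Q', the suffix after Q' is empty, so FOLLOW(Q') ⊇ FOLLOW(U) = {a}; in Q'->d Q' e P, Q' is followed by e P with FIRST {e}. Thus FOLLOW(Q') = {$, a, c, d, e, z}.
FOLLOW(P): in Q->P Q', P is followed by Q' with FIRST {a, c, d, e}; in Q->P c d, P is followed by c d with FIRST {c}; in Q'->d Q' e P, the suffix after P is empty, so FOLLOW(P) ⊇ FOLLOW(Q') = {$, a, c, d, e, z}. Thus FOLLOW(P) = {$, a, c, d, e, z}.

{$, a, c, d, e, z}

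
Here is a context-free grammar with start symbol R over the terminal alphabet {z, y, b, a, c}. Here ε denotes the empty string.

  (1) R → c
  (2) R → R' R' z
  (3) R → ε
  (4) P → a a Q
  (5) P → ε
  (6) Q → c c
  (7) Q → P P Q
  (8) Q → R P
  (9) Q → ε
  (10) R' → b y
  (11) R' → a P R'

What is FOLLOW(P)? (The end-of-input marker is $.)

FIRST(P): from P→a a Q we get {a}; from P→ε we get {ε}. So FIRST(P) = {ε, a}.
FIRST(R'): from R'→b y we get {b}; from R'→a P R' we get {a}. So FIRST(R') = {a, b}.
FIRST(R): from R→c we get {c}; from R→R' R' z we get {a, b}; from R→ε we get {ε}. So FIRST(R) = {ε, a, b, c}.
FIRST(Q): from Q→c c we get {c}; from Q→P P Q we get {ε, a, b, c}; from Q→R P we get {ε, a, b, c}; from Q→ε we get {ε}. So FIRST(Q) = {ε, a, b, c}.
FOLLOW(R) includes $ since R is the start symbol.
FOLLOW(R'): in R→R' R' z (occurrence 1), R' is followed by R' z with FIRST {a, b}; in R→R' R' z (occurrence 2), R' is followed by z with FIRST {z}; in R'→a P R', the suffix after R' is empty (adds nothing new). Thus FOLLOW(R') = {a, b, z}.
FOLLOW(R): in Q→R P, R is followed by P with FIRST {ε, a}; in Q→R P, the suffix after R is nullable, so FOLLOW(R) ⊇ FOLLOW(Q) = {a, b, c}. Thus FOLLOW(R) = {$, a, b, c}.
FOLLOW(P): in Q→P P Q (occurrence 1), P is followed by P Q with FIRST {ε, a, b, c}; in Q→P P Q (occurrence 1), the suffix after P is nullable, so FOLLOW(P) ⊇ FOLLOW(Q) = {a, b, c}; in Q→P P Q (occurrence 2), P is followed by Q with FIRST {ε, a, b, c}; in Q→P P Q (occurrence 2), the suffix after P is nullable, so FOLLOW(P) ⊇ FOLLOW(Q) = {a, b, c}; in Q→R P, the suffix after P is empty, so FOLLOW(P) ⊇ FOLLOW(Q) = {a, b, c}; in R'→a P R', P is followed by R' with FIRST {a, b}. Thus FOLLOW(P) = {a, b, c}.
FOLLOW(Q): in P→a a Q, the suffix after Q is empty, so FOLLOW(Q) ⊇ FOLLOW(P) = {a, b, c}; in Q→P P Q, the suffix after Q is empty (adds nothing new). Thus FOLLOW(Q) = {a, b, c}.

{a, b, c}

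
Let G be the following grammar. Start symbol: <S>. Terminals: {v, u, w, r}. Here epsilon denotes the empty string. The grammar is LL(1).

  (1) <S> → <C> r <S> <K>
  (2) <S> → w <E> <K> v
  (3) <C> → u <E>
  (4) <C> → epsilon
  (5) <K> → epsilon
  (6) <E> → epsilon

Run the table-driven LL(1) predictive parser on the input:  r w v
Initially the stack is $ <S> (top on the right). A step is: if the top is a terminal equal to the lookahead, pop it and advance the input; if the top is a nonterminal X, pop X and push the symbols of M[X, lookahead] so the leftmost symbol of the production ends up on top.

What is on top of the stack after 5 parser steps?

step 1: stack=$ <S>  input=r w v $  — expand <S> → <C> r <S> <K>
step 2: stack=$ <K> <S> r <C>  input=r w v $  — expand <C> → epsilon
step 3: stack=$ <K> <S> r  input=r w v $  — match r
step 4: stack=$ <K> <S>  input=w v $  — expand <S> → w <E> <K> v
step 5: stack=$ <K> v <K> <E> w  input=w v $  — match w
Stack after step 5: $ <K> v <K> <E> (top = <E>).

<E>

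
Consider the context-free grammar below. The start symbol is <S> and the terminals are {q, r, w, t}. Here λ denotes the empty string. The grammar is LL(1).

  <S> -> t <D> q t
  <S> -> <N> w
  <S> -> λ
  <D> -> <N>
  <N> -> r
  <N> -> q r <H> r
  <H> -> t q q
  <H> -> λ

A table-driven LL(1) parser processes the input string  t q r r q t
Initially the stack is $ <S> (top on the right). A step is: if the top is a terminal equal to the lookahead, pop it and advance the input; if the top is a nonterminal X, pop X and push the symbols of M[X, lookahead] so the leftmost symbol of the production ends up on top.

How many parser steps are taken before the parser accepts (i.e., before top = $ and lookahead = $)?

      Stack            Input          Action
   1  $ <S>            t q r r q t $  expand <S> -> t <D> q t
   2  $ t q <D> t      t q r r q t $  match t
   3  $ t q <D>        q r r q t $    expand <D> -> <N>
   4  $ t q <N>        q r r q t $    expand <N> -> q r <H> r
   5  $ t q r <H> r q  q r r q t $    match q
   6  $ t q r <H> r    r r q t $      match r
   7  $ t q r <H>      r q t $        expand <H> -> λ
   8  $ t q r          r q t $        match r
   9  $ t q            q t $          match q
  10  $ t              t $            match t
Accept reached after 10 steps.

10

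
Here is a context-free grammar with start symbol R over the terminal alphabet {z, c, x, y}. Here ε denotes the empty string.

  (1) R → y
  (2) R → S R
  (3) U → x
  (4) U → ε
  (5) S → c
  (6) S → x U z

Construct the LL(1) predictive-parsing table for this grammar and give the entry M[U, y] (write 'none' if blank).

FIRST(U) = {ε, x}
FIRST(S) = {c, x}
FIRST(R) = {c, x, y}  (via S R)
FOLLOW(R) includes $ since R is the start symbol.
FOLLOW(U): in S→x U z, U is followed by z with FIRST {z}. Thus FOLLOW(U) = {z}.
For U → x: FIRST(x) = {x}, so it goes in M[U, t] for t ∈ {x}.
For U → ε: FIRST(ε) = {ε}, so it goes in M[U, t] for t ∈ {}; since ε ∈ FIRST, also for every t ∈ FOLLOW(U) = {z}.
None of these place a production in M[U, y].

none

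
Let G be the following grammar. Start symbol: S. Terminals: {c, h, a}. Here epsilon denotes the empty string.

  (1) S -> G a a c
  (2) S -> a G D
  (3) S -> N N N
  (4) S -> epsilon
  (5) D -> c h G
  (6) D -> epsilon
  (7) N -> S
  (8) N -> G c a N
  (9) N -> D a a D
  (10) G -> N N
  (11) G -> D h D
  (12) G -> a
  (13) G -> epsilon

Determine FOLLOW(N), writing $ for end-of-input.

FIRST(D) = {epsilon, c}
FIRST(S) = {epsilon, a, c, h}  (via G a a c, N N N)
FIRST(N) = {epsilon, a, c, h}  (via S, G c a N, D a a D)
FIRST(G) = {epsilon, a, c, h}  (via N N, D h D)
FOLLOW(S) includes $ since S is the start symbol.
FOLLOW(S): in N->S, the suffix after S is empty, so FOLLOW(S) ⊇ FOLLOW(N) = {$, a, c, h}. Thus FOLLOW(S) = {$, a, c, h}.
FOLLOW(D): in S->a G D, the suffix after D is empty, so FOLLOW(D) ⊇ FOLLOW(S) = {$, a, c, h}; in N->D a a D (occurrence 1), D is followed by a a D with FIRST {a}; in N->D a a D (occurrence 2), the suffix after D is empty, so FOLLOW(D) ⊇ FOLLOW(N) = {$, a, c, h}; in G->D h D (occurrence 1), D is followed by h D with FIRST {h}; in G->D h D (occurrence 2), the suffix after D is empty, so FOLLOW(D) ⊇ FOLLOW(G) = {$, a, c, h}. Thus FOLLOW(D) = {$, a, c, h}.
FOLLOW(G): in S->G a a c, G is followed by a a c with FIRST {a}; in S->a G D, G is followed by D with FIRST {epsilon, c}; in S->a G D, the suffix after G is nullable, so FOLLOW(G) ⊇ FOLLOW(S) = {$, a, c, h}; in D->c h G, the suffix after G is empty, so FOLLOW(G) ⊇ FOLLOW(D) = {$, a, c, h}; in N->G c a N, G is followed by c a N with FIRST {c}. Thus FOLLOW(G) = {$, a, c, h}.
FOLLOW(N): in S->N N N (occurrence 1), N is followed by N N with FIRST {epsilon, a, c, h}; in S->N N N (occurrence 1), the suffix after N is nullable, so FOLLOW(N) ⊇ FOLLOW(S) = {$, a, c, h}; in S->N N N (occurrence 2), N is followed by N with FIRST {epsilon, a, c, h}; in S->N N N (occurrence 2), the suffix after N is nullable, so FOLLOW(N) ⊇ FOLLOW(S) = {$, a, c, h}; in S->N N N (occurrence 3), the suffix after N is empty, so FOLLOW(N) ⊇ FOLLOW(S) = {$, a, c, h}; in N->G c a N, the suffix after N is empty (adds nothing new); in G->N N (occurrence 1), N is followed by N with FIRST {epsilon, a, c, h}; in G->N N (occurrence 1), the suffix after N is nullable, so FOLLOW(N) ⊇ FOLLOW(G) = {$, a, c, h}; in G->N N (occurrence 2), the suffix after N is empty, so FOLLOW(N) ⊇ FOLLOW(G) = {$, a, c, h}. Thus FOLLOW(N) = {$, a, c, h}.

{$, a, c, h}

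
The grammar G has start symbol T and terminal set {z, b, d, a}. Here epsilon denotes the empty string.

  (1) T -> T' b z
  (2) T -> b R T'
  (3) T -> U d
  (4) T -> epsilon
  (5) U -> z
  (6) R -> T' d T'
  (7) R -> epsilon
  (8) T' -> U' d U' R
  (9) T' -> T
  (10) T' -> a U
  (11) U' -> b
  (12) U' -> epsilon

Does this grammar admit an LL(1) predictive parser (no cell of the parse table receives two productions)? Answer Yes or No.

No

FIRST(T) = {epsilon, a, b, d, z}
FIRST(U) = {z}
FIRST(R) = {epsilon, a, b, d, z}
FIRST(T') = {epsilon, a, b, d, z}
FIRST(U') = {epsilon, b}
FOLLOW(T) = {$, a, b, d, z}
FOLLOW(U) = {$, a, b, d, z}
FOLLOW(R) = {$, a, b, d, z}
FOLLOW(T') = {$, a, b, d, z}
FOLLOW(U') = {$, a, b, d, z}
Cell M[R, a] receives both R -> T' d T' and R -> epsilon — the grammar is not LL(1).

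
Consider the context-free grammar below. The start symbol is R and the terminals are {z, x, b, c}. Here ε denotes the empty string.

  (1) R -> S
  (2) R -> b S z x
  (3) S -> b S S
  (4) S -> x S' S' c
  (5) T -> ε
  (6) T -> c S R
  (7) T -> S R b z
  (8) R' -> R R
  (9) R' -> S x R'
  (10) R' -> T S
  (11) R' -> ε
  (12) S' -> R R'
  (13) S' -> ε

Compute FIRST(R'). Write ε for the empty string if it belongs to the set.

FIRST(S) = {b, x}
FIRST(R) = {b, x}  (via S)
FIRST(T) = {ε, b, c, x}  (via S R b z)
FIRST(R') = {ε, b, c, x}  (via R R, S x R', T S)
FIRST(S') = {ε, b, x}  (via R R')

{ε, b, c, x}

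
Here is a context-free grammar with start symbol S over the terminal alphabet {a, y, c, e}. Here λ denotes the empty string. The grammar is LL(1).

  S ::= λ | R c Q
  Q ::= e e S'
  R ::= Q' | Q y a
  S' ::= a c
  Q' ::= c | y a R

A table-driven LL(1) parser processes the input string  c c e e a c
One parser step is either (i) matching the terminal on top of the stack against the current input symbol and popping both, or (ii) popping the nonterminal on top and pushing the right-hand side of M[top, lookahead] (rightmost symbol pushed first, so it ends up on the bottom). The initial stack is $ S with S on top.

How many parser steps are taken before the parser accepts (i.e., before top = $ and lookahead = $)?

      Stack     Input          Action
   1  $ S       c c e e a c $  expand S ::= R c Q
   2  $ Q c R   c c e e a c $  expand R ::= Q'
   3  $ Q c Q'  c c e e a c $  expand Q' ::= c
   4  $ Q c c   c c e e a c $  match c
   5  $ Q c     c e e a c $    match c
   6  $ Q       e e a c $      expand Q ::= e e S'
   7  $ S' e e  e e a c $      match e
   8  $ S' e    e a c $        match e
   9  $ S'      a c $          expand S' ::= a c
  10  $ c a     a c $          match a
  11  $ c       c $            match c
Accept reached after 11 steps.

11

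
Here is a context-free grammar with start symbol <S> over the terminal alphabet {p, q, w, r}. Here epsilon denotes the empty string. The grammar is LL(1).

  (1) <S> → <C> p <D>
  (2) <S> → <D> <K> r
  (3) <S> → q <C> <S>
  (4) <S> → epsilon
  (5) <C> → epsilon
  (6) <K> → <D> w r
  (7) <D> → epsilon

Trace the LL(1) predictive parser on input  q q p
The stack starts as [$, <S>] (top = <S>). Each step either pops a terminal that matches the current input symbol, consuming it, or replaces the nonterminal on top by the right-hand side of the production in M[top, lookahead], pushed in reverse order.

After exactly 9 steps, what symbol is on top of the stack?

     Stack        Input    Action
  1  $ <S>        q q p $  expand <S> → q <C> <S>
  2  $ <S> <C> q  q q p $  match q
  3  $ <S> <C>    q p $    expand <C> → epsilon
  4  $ <S>        q p $    expand <S> → q <C> <S>
  5  $ <S> <C> q  q p $    match q
  6  $ <S> <C>    p $      expand <C> → epsilon
  7  $ <S>        p $      expand <S> → <C> p <D>
  8  $ <D> p <C>  p $      expand <C> → epsilon
  9  $ <D> p      p $      match p
Stack after step 9: $ <D> (top = <D>).

<D>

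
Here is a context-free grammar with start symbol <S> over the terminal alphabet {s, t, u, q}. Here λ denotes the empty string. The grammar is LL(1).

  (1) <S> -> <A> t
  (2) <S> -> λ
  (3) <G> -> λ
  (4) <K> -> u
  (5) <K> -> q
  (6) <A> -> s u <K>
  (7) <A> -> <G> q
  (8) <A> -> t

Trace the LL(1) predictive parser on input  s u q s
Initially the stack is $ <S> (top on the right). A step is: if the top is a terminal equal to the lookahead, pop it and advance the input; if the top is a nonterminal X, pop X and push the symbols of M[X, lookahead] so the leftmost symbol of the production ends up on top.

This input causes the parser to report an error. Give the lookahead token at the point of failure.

s

step 1: stack=$ <S>  input=s u q s $  — expand <S> -> <A> t
step 2: stack=$ t <A>  input=s u q s $  — expand <A> -> s u <K>
step 3: stack=$ t <K> u s  input=s u q s $  — match s
step 4: stack=$ t <K> u  input=u q s $  — match u
step 5: stack=$ t <K>  input=q s $  — expand <K> -> q
step 6: stack=$ t q  input=q s $  — match q
step 7: stack=$ t  input=s $  — error: top is terminal t but lookahead is s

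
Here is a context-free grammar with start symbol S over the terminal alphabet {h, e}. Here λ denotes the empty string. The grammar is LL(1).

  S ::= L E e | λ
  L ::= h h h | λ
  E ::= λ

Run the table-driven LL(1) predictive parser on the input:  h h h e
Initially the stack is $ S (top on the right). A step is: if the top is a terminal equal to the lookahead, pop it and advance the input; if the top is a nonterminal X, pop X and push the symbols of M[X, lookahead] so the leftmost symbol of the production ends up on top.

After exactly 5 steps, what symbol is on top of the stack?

E

step 1: stack=$ S  input=h h h e $  — expand S ::= L E e
step 2: stack=$ e E L  input=h h h e $  — expand L ::= h h h
step 3: stack=$ e E h h h  input=h h h e $  — match h
step 4: stack=$ e E h h  input=h h e $  — match h
step 5: stack=$ e E h  input=h e $  — match h
Stack after step 5: $ e E (top = E).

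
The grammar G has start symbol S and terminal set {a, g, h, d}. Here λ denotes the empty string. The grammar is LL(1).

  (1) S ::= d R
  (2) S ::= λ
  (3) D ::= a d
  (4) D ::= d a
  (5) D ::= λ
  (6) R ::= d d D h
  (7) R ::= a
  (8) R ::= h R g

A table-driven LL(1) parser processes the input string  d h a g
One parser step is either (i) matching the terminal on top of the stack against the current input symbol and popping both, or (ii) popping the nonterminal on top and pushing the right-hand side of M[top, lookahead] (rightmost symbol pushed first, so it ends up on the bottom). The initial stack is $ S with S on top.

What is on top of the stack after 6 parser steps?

g

     Stack    Input      Action
  1  $ S      d h a g $  expand S ::= d R
  2  $ R d    d h a g $  match d
  3  $ R      h a g $    expand R ::= h R g
  4  $ g R h  h a g $    match h
  5  $ g R    a g $      expand R ::= a
  6  $ g a    a g $      match a
Stack after step 6: $ g (top = g).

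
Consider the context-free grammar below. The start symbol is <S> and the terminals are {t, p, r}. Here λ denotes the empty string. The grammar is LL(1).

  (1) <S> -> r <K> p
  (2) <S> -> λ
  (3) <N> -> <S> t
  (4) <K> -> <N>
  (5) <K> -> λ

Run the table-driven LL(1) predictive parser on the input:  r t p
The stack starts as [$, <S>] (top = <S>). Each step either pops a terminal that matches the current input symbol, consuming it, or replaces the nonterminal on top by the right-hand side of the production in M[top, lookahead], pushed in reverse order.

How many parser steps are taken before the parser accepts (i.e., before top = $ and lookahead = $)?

     Stack      Input    Action
  1  $ <S>      r t p $  expand <S> -> r <K> p
  2  $ p <K> r  r t p $  match r
  3  $ p <K>    t p $    expand <K> -> <N>
  4  $ p <N>    t p $    expand <N> -> <S> t
  5  $ p t <S>  t p $    expand <S> -> λ
  6  $ p t      t p $    match t
  7  $ p        p $      match p
Accept reached after 7 steps.

7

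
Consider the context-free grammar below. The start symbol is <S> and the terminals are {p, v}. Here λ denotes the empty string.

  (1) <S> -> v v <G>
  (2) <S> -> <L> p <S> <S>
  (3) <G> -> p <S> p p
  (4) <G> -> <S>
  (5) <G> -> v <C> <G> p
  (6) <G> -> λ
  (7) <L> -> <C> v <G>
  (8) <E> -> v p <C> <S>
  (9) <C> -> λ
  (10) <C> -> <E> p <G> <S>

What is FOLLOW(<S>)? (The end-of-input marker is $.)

FIRST(<E>): from <E>->v p <C> <S> we get {v}. So FIRST(<E>) = {v}.
FIRST(<C>): from <C>->λ we get {λ}; from <C>-><E> p <G> <S> we get {v}. So FIRST(<C>) = {λ, v}.
FIRST(<L>): from <L>-><C> v <G> we get {v}. So FIRST(<L>) = {v}.
FIRST(<S>): from <S>->v v <G> we get {v}; from <S>-><L> p <S> <S> we get {v}. So FIRST(<S>) = {v}.
FIRST(<G>): from <G>->p <S> p p we get {p}; from <G>-><S> we get {v}; from <G>->v <C> <G> p we get {v}; from <G>->λ we get {λ}. So FIRST(<G>) = {λ, p, v}.
FOLLOW(<S>) includes $ since <S> is the start symbol.
FOLLOW(<L>): in <S>-><L> p <S> <S>, <L> is followed by p <S> <S> with FIRST {p}. Thus FOLLOW(<L>) = {p}.
FOLLOW(<E>): in <C>-><E> p <G> <S>, <E> is followed by p <G> <S> with FIRST {p}. Thus FOLLOW(<E>) = {p}.
FOLLOW(<C>): in <G>->v <C> <G> p, <C> is followed by <G> p with FIRST {p, v}; in <L>-><C> v <G>, <C> is followed by v <G> with FIRST {v}; in <E>->v p <C> <S>, <C> is followed by <S> with FIRST {v}. Thus FOLLOW(<C>) = {p, v}.
FOLLOW(<S>): in <S>-><L> p <S> <S> (occurrence 1), <S> is followed by <S> with FIRST {v}; in <S>-><L> p <S> <S> (occurrence 2), the suffix after <S> is empty (adds nothing new); in <G>->p <S> p p, <S> is followed by p p with FIRST {p}; in <G>-><S>, the suffix after <S> is empty, so FOLLOW(<S>) ⊇ FOLLOW(<G>) = {$, p, v}; in <E>->v p <C> <S>, the suffix after <S> is empty, so FOLLOW(<S>) ⊇ FOLLOW(<E>) = {p}; in <C>-><E> p <G> <S>, the suffix after <S> is empty, so FOLLOW(<S>) ⊇ FOLLOW(<C>) = {p, v}. Thus FOLLOW(<S>) = {$, p, v}.
FOLLOW(<G>): in <S>->v v <G>, the suffix after <G> is empty, so FOLLOW(<G>) ⊇ FOLLOW(<S>) = {$, p, v}; in <G>->v <C> <G> p, <G> is followed by p with FIRST {p}; in <L>-><C> v <G>, the suffix after <G> is empty, so FOLLOW(<G>) ⊇ FOLLOW(<L>) = {p}; in <C>-><E> p <G> <S>, <G> is followed by <S> with FIRST {v}. Thus FOLLOW(<G>) = {$, p, v}.

{$, p, v}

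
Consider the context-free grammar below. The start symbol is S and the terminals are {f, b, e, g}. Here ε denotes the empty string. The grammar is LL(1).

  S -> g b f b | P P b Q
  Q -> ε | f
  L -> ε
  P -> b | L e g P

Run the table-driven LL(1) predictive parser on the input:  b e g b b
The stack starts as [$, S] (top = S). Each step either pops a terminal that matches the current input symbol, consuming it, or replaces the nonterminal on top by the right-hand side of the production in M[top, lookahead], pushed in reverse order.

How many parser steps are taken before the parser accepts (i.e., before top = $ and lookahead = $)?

11

      Stack          Input        Action
   1  $ S            b e g b b $  expand S -> P P b Q
   2  $ Q b P P      b e g b b $  expand P -> b
   3  $ Q b P b      b e g b b $  match b
   4  $ Q b P        e g b b $    expand P -> L e g P
   5  $ Q b P g e L  e g b b $    expand L -> ε
   6  $ Q b P g e    e g b b $    match e
   7  $ Q b P g      g b b $      match g
   8  $ Q b P        b b $        expand P -> b
   9  $ Q b b        b b $        match b
  10  $ Q b          b $          match b
  11  $ Q            $            expand Q -> ε
Accept reached after 11 steps.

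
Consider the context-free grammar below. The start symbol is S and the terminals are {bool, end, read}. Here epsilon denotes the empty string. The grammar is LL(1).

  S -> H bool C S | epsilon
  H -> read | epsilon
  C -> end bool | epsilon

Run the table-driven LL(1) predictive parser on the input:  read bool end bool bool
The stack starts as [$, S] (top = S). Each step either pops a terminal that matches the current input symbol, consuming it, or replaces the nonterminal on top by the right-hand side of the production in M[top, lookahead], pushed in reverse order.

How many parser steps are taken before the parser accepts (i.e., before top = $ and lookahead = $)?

12

      Stack            Input                      Action
   1  $ S              read bool end bool bool $  expand S -> H bool C S
   2  $ S C bool H     read bool end bool bool $  expand H -> read
   3  $ S C bool read  read bool end bool bool $  match read
   4  $ S C bool       bool end bool bool $       match bool
   5  $ S C            end bool bool $            expand C -> end bool
   6  $ S bool end     end bool bool $            match end
   7  $ S bool         bool bool $                match bool
   8  $ S              bool $                     expand S -> H bool C S
   9  $ S C bool H     bool $                     expand H -> epsilon
  10  $ S C bool       bool $                     match bool
  11  $ S C            $                          expand C -> epsilon
  12  $ S              $                          expand S -> epsilon
Accept reached after 12 steps.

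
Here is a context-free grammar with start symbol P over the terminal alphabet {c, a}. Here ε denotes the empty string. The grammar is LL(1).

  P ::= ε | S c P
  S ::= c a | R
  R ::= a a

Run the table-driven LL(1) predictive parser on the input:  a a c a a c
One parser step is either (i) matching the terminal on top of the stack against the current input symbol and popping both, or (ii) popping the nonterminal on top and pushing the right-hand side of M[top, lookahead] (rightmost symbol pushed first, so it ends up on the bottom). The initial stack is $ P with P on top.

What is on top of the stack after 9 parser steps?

     Stack      Input          Action
  1  $ P        a a c a a c $  expand P ::= S c P
  2  $ P c S    a a c a a c $  expand S ::= R
  3  $ P c R    a a c a a c $  expand R ::= a a
  4  $ P c a a  a a c a a c $  match a
  5  $ P c a    a c a a c $    match a
  6  $ P c      c a a c $      match c
  7  $ P        a a c $        expand P ::= S c P
  8  $ P c S    a a c $        expand S ::= R
  9  $ P c R    a a c $        expand R ::= a a
Stack after step 9: $ P c a a (top = a).

a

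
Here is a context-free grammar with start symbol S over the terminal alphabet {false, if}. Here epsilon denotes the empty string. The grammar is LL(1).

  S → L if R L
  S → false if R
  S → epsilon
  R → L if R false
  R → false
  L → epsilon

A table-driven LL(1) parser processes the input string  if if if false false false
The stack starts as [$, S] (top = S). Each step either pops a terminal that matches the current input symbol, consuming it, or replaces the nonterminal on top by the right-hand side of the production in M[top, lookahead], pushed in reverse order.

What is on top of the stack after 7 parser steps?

step 1: stack=$ S  input=if if if false false false $  — expand S → L if R L
step 2: stack=$ L R if L  input=if if if false false false $  — expand L → epsilon
step 3: stack=$ L R if  input=if if if false false false $  — match if
step 4: stack=$ L R  input=if if false false false $  — expand R → L if R false
step 5: stack=$ L false R if L  input=if if false false false $  — expand L → epsilon
step 6: stack=$ L false R if  input=if if false false false $  — match if
step 7: stack=$ L false R  input=if false false false $  — expand R → L if R false
Stack after step 7: $ L false false R if L (top = L).

L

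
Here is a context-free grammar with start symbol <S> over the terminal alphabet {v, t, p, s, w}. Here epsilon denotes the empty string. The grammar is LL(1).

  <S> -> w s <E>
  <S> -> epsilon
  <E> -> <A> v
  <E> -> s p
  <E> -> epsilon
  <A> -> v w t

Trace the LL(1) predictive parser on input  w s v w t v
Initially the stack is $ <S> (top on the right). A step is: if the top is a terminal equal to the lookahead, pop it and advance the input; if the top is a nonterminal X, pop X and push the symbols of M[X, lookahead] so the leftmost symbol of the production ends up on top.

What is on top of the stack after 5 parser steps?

step 1: stack=$ <S>  input=w s v w t v $  — expand <S> -> w s <E>
step 2: stack=$ <E> s w  input=w s v w t v $  — match w
step 3: stack=$ <E> s  input=s v w t v $  — match s
step 4: stack=$ <E>  input=v w t v $  — expand <E> -> <A> v
step 5: stack=$ v <A>  input=v w t v $  — expand <A> -> v w t
Stack after step 5: $ v t w v (top = v).

v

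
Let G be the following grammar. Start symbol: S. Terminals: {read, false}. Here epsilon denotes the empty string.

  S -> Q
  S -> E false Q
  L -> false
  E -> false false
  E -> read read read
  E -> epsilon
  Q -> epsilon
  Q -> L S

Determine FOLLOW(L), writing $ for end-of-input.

FIRST(L): from L->false we get {false}. So FIRST(L) = {false}.
FIRST(E): from E->false false we get {false}; from E->read read read we get {read}; from E->epsilon we get {epsilon}. So FIRST(E) = {epsilon, false, read}.
FIRST(Q): from Q->epsilon we get {epsilon}; from Q->L S we get {false}. So FIRST(Q) = {epsilon, false}.
FIRST(S): from S->Q we get {epsilon, false}; from S->E false Q we get {false, read}. So FIRST(S) = {epsilon, false, read}.
FOLLOW(S) includes $ since S is the start symbol.
FOLLOW(E): in S->E false Q, E is followed by false Q with FIRST {false}. Thus FOLLOW(E) = {false}.
FOLLOW(S): in Q->L S, the suffix after S is empty, so FOLLOW(S) ⊇ FOLLOW(Q) = {$}. Thus FOLLOW(S) = {$}.
FOLLOW(Q): in S->Q, the suffix after Q is empty, so FOLLOW(Q) ⊇ FOLLOW(S) = {$}; in S->E false Q, the suffix after Q is empty, so FOLLOW(Q) ⊇ FOLLOW(S) = {$}. Thus FOLLOW(Q) = {$}.
FOLLOW(L): in Q->L S, L is followed by S with FIRST {epsilon, false, read}; in Q->L S, the suffix after L is nullable, so FOLLOW(L) ⊇ FOLLOW(Q) = {$}. Thus FOLLOW(L) = {$, false, read}.

{$, false, read}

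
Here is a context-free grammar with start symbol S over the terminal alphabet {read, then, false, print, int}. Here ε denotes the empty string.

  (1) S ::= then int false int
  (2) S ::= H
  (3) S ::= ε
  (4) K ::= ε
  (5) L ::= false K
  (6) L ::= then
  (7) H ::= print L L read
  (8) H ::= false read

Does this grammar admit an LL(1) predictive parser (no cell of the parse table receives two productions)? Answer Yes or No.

Yes

FIRST(S) = {ε, false, print, then}
FIRST(K) = {ε}
FIRST(L) = {false, then}
FIRST(H) = {false, print}
FOLLOW(S) = {$}
FOLLOW(K) = {false, read, then}
FOLLOW(L) = {false, read, then}
FOLLOW(H) = {$}
Each cell of M receives at most one production.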